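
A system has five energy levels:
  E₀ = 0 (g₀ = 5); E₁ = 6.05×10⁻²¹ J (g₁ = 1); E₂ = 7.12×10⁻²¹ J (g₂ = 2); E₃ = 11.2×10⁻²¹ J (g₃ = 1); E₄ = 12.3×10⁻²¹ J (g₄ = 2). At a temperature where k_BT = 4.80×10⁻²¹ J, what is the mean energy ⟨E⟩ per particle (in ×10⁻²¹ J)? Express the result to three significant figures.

1.32 ×10⁻²¹ J

Eᵢ/kT = 0, 1.2604, 1.4833, 2.3333, 2.5625.
Z = Σ gᵢe^(−Eᵢ/kT) = 5·e^(−0) + 1·e^(−1.2604) + 2·e^(−1.4833) + 1·e^(−2.3333) + 2·e^(−2.5625) = 5.0000 + 0.28354 + 0.45378 + 0.096975 + 0.15422 = 5.9885.
⟨E⟩ = Σ Eᵢ gᵢe^(−Eᵢ/kT) / Z = (0·5.0000 + 6.05·0.28354 + 7.12·0.45378 + 11.2·0.096975 + 12.3·0.15422) / 5.9885 = 1.32 ×10⁻²¹ J.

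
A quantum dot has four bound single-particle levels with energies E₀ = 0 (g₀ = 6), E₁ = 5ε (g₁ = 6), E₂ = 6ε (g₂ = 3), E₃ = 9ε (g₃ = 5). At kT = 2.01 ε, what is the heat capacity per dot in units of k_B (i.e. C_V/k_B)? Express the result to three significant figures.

0.747

Eᵢ/kT = 0, 2.4876, 2.9851, 4.4776.
Z = Σ gᵢe^(−Eᵢ/kT) = 6·e^(−0) + 6·e^(−2.4876) + 3·e^(−2.9851) + 5·e^(−4.4776) = 6.0000 + 0.49866 + 0.15160 + 0.056803 = 6.7071.
⟨E⟩ = 0.58358 ε, ⟨E²⟩ = 3.3584 ε².
C_V/k_B = (⟨E²⟩ − ⟨E⟩²)/(kT)² = (3.3584 − 0.34057)/4.0401 = 0.747.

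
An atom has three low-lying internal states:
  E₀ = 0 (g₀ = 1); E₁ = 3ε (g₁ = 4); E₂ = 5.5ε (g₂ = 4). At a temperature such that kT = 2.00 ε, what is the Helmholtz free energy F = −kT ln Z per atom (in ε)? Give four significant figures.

-1.529 ε

Eᵢ/kT = 0, 1.50000, 2.75000.
Z = Σ gᵢe^(−Eᵢ/kT) = 1·e^(−0) + 4·e^(−1.50000) + 4·e^(−2.75000) = 1.00000 + 0.892521 + 0.255711 = 2.14823.
F = −kT ln Z = −2.00 × ln(2.14823) = −2.00 × 0.764644 = -1.529 ε.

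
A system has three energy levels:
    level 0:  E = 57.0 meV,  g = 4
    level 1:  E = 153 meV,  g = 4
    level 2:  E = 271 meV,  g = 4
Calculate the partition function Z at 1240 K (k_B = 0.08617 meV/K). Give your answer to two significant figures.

k_BT = 0.08617 × 1240 K = 106.9 meV.
Eᵢ/kT = 0.5332, 1.431, 2.535.
Z = Σ gᵢe^(−Eᵢ/kT) = 4·e^(−0.5332) + 4·e^(−1.431) + 4·e^(−2.535) = 2.347 + 0.9563 + 0.3170 = 3.620.

Z = 3.6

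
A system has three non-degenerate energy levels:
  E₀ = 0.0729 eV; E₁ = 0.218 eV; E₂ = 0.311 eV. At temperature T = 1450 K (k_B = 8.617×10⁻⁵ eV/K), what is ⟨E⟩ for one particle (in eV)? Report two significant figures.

k_BT = 8.617×10⁻⁵ × 1450 K = 0.1249 eV.
Eᵢ/kT = 0.5837, 1.745, 2.490.
Z = Σ e^(−Eᵢ/kT) = e^(−0.5837) + e^(−1.745) + e^(−2.490) = 0.5578 + 0.1746 + 0.08291 = 0.8153.
⟨E⟩ = Σ Eᵢ e^(−Eᵢ/kT) / Z = (0.0729·0.5578 + 0.218·0.1746 + 0.311·0.08291) / 0.8153 = 0.13 eV.

0.13 eV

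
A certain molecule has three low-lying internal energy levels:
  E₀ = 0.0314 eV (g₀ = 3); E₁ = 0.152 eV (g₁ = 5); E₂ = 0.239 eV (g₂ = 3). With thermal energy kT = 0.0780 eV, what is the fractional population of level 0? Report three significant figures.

Eᵢ/kT = 0.40256, 1.9487, 3.0641.
Z = Σ gᵢe^(−Eᵢ/kT) = 3·e^(−0.40256) + 5·e^(−1.9487) + 3·e^(−3.0641) = 2.0058 + 0.71230 + 0.14009 = 2.8582.
P₀ = g₀ e^(−E₀/kT) / Z = 2.0058/2.8582 = 0.702.

0.702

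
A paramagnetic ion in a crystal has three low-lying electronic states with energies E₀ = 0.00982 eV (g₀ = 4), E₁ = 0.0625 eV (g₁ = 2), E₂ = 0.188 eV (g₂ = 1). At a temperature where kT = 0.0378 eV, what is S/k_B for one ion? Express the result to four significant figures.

Eᵢ/kT = 0.259788, 1.65344, 4.97354.
Z = Σ gᵢe^(−Eᵢ/kT) = 4·e^(−0.259788) + 2·e^(−1.65344) + 1·e^(−4.97354) = 3.08486 + 0.382781 + 0.00691861 = 3.47456.
⟨E⟩ = Σ EᵢPᵢ = 0.0159784 eV.
S/k_B = ln Z + ⟨E⟩/kT = ln(3.47456) + 0.0159784/0.0378 = 1.24547 + 0.422709 = 1.668.

1.668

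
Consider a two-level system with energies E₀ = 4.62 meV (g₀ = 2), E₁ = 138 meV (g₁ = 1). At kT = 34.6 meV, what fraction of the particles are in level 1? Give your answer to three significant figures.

0.0105

Eᵢ/kT = 0.13353, 3.9884.
Z = Σ gᵢe^(−Eᵢ/kT) = 2·e^(−0.13353) + 1·e^(−3.9884) = 1.7500 + 0.018529 = 1.7685.
P₁ = g₁ e^(−E₁/kT) / Z = 0.018529/1.7685 = 0.0105.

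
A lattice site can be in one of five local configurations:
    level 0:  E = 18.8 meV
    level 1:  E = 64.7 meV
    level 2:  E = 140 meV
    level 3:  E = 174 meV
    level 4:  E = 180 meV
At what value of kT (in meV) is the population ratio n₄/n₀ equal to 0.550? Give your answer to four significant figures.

269.6 meV

n₄/n₀ = exp[−(E₄−E₀)/kT] = 0.550.
⇒ (E₄−E₀)/kT = ln(1/0.550) = ln(1.81818) = 0.597836.
kT = 161.2 meV / 0.597836 = 269.6 meV.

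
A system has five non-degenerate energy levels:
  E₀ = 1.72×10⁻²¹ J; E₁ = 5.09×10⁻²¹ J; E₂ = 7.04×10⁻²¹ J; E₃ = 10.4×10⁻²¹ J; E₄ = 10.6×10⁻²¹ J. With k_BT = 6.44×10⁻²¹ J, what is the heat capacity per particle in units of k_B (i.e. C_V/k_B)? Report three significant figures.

0.265

Eᵢ/kT = 0.26708, 0.79037, 1.0932, 1.6149, 1.6460.
Z = Σ e^(−Eᵢ/kT) = e^(−0.26708) + e^(−0.79037) + e^(−1.0932) + e^(−1.6149) + e^(−1.6460) = 0.76561 + 0.45368 + 0.33514 + 0.19891 + 0.19282 = 1.9462.
⟨E⟩ = 5.1886, ⟨E²⟩ = 37.924.
C_V/k_B = (⟨E²⟩ − ⟨E⟩²)/(kT)² = (37.924 − 26.922)/41.474 = 0.265.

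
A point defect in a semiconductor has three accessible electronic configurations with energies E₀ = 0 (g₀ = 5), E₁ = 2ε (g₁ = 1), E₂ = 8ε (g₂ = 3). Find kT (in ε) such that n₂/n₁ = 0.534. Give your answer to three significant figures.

n₂/n₁ = (g₂/g₁) exp[−(E₂−E₁)/kT] = 0.534.
⇒ (E₂−E₁)/kT = ln((3/1)/0.534) = ln(5.6180) = 1.7260.
kT = 6ε / 1.7260 = 3.48 ε.

3.48 ε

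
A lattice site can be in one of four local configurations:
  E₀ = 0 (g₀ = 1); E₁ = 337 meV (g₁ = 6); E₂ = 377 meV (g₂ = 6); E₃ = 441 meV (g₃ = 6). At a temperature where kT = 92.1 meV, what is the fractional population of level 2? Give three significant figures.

Eᵢ/kT = 0, 3.6591, 4.0934, 4.7883.
Z = Σ gᵢe^(−Eᵢ/kT) = 1·e^(−0) + 6·e^(−3.6591) + 6·e^(−4.0934) + 6·e^(−4.7883) = 1.0000 + 0.15453 + 0.10009 + 0.049960 = 1.3046.
P₂ = g₂ e^(−E₂/kT) / Z = 0.10009/1.3046 = 0.0767.

0.0767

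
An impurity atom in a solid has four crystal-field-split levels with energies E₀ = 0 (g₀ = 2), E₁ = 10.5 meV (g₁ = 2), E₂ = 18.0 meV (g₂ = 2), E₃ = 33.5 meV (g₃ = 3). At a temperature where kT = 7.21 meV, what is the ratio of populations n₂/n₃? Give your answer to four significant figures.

n₂/n₃ = (g₂/g₃) exp[−(E₂−E₃)/kT] = (2/3) × exp(−(-15.5 meV)/(7.21 meV)) = (2/3) × exp(2.14979) = 5.722.

5.722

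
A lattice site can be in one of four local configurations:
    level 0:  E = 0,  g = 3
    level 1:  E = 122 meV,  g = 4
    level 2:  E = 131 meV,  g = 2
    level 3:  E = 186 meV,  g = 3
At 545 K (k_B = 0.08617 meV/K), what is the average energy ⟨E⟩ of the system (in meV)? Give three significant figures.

18.1 meV

k_BT = 0.08617 × 545 K = 46.963 meV.
Eᵢ/kT = 0, 2.5978, 2.7894, 3.9606.
Z = Σ gᵢe^(−Eᵢ/kT) = 3·e^(−0) + 4·e^(−2.5978) + 2·e^(−2.7894) + 3·e^(−3.9606) = 3.0000 + 0.29775 + 0.12292 + 0.057155 = 3.4778.
⟨E⟩ = Σ Eᵢ gᵢe^(−Eᵢ/kT) / Z = (0·3.0000 + 122·0.29775 + 131·0.12292 + 186·0.057155) / 3.4778 = 18.1 meV.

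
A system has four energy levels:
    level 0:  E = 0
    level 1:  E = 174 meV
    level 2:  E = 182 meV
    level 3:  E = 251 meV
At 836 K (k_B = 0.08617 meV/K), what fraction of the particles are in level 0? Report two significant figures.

0.83

k_BT = 0.08617 × 836 K = 72.04 meV.
Eᵢ/kT = 0, 2.415, 2.526, 3.484.
Z = Σ e^(−Eᵢ/kT) = e^(−0) + e^(−2.415) + e^(−2.526) + e^(−3.484) = 1.000 + 0.08937 + 0.07998 + 0.03068 = 1.200.
P₀ = e^(−E₀/kT) / Z = 1.000/1.200 = 0.83.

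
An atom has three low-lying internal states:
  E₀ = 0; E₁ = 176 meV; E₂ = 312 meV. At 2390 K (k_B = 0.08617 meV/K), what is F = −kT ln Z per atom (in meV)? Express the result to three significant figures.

-103 meV

k_BT = 0.08617 × 2390 K = 205.95 meV.
Eᵢ/kT = 0, 0.85458, 1.5149.
Z = Σ e^(−Eᵢ/kT) = e^(−0) + e^(−0.85458) + e^(−1.5149) = 1.0000 + 0.42546 + 0.21983 = 1.6453.
F = −kT ln Z = −205.95 × ln(1.6453) = −205.95 × 0.49792 = -103 meV.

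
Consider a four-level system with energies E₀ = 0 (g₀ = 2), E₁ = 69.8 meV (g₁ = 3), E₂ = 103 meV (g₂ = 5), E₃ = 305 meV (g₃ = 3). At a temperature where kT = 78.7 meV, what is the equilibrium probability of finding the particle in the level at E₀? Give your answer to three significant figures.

0.430

Eᵢ/kT = 0, 0.88691, 1.3088, 3.8755.
Z = Σ gᵢe^(−Eᵢ/kT) = 2·e^(−0) + 3·e^(−0.88691) + 5·e^(−1.3088) + 3·e^(−3.8755) = 2.0000 + 1.2358 + 1.3507 + 0.062232 = 4.6487.
P₀ = g₀ e^(−E₀/kT) / Z = 2.0000/4.6487 = 0.430.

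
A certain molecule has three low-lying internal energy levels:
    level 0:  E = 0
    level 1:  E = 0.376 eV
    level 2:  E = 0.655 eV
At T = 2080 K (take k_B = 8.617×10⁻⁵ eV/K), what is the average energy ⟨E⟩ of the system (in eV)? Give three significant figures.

0.0549 eV

k_BT = 8.617×10⁻⁵ × 2080 K = 0.17923 eV.
Eᵢ/kT = 0, 2.0979, 3.6545.
Z = Σ e^(−Eᵢ/kT) = e^(−0) + e^(−2.0979) + e^(−3.6545) = 1.0000 + 0.12271 + 0.025874 = 1.1486.
⟨E⟩ = Σ Eᵢ e^(−Eᵢ/kT) / Z = (0·1.0000 + 0.376·0.12271 + 0.655·0.025874) / 1.1486 = 0.0549 eV.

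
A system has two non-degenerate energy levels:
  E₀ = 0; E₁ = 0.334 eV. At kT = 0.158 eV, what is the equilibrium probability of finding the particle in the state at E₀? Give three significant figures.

Eᵢ/kT = 0, 2.1139.
Z = Σ e^(−Eᵢ/kT) = e^(−0) + e^(−2.1139) = 1.0000 + 0.12077 = 1.1208.
P₀ = e^(−E₀/kT) / Z = 1.0000/1.1208 = 0.892.

0.892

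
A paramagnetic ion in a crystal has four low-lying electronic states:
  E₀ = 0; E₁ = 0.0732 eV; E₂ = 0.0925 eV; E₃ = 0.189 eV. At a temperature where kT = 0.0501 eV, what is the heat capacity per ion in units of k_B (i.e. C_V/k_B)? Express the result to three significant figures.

Eᵢ/kT = 0, 1.4611, 1.8463, 3.7725.
Z = Σ e^(−Eᵢ/kT) = e^(−0) + e^(−1.4611) + e^(−1.8463) + e^(−3.7725) = 1.0000 + 0.23198 + 0.15782 + 0.022995 = 1.4128.
⟨E⟩ = 0.025428 eV, ⟨E²⟩ = 0.0024170 eV².
C_V/k_B = (⟨E²⟩ − ⟨E⟩²)/(kT)² = (0.0024170 − 0.00064658)/0.0025100 = 0.705.

0.705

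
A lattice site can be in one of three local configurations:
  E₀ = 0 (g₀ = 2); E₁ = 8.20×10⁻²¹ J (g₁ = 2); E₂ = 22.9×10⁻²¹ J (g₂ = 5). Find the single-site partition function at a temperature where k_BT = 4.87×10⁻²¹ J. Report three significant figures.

Z = 2.42

Eᵢ/kT = 0, 1.6838, 4.7023.
Z = Σ gᵢe^(−Eᵢ/kT) = 2·e^(−0) + 2·e^(−1.6838) + 5·e^(−4.7023) = 2.0000 + 0.37133 + 0.045372 = 2.4167.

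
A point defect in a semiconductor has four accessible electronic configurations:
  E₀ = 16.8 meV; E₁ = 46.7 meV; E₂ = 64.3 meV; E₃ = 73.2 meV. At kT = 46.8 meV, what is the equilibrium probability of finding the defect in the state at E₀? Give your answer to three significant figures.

Eᵢ/kT = 0.35897, 0.99786, 1.3739, 1.5641.
Z = Σ e^(−Eᵢ/kT) = e^(−0.35897) + e^(−0.99786) + e^(−1.3739) + e^(−1.5641) = 0.69840 + 0.36867 + 0.25312 + 0.20928 = 1.5295.
P₀ = e^(−E₀/kT) / Z = 0.69840/1.5295 = 0.457.

0.457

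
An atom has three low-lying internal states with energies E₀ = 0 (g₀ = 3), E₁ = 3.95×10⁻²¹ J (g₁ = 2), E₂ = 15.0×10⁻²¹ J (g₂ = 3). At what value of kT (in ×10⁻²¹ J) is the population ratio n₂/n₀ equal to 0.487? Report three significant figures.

n₂/n₀ = (g₂/g₀) exp[−(E₂−E₀)/kT] = 0.487.
⇒ (E₂−E₀)/kT = ln((3/3)/0.487) = ln(2.0534) = 0.71950.
kT = 15.0 ×10⁻²¹ J / 0.71950 = 20.8 ×10⁻²¹ J.

20.8 ×10⁻²¹ J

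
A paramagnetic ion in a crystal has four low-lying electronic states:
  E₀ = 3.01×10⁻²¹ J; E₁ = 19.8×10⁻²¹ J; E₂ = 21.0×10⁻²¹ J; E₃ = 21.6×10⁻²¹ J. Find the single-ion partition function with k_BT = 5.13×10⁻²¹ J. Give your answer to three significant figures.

Z = 0.609

Eᵢ/kT = 0.58674, 3.8596, 4.0936, 4.2105.
Z = Σ e^(−Eᵢ/kT) = e^(−0.58674) + e^(−3.8596) + e^(−4.0936) + e^(−4.2105) = 0.55614 + 0.021076 + 0.016679 + 0.014839 = 0.60873.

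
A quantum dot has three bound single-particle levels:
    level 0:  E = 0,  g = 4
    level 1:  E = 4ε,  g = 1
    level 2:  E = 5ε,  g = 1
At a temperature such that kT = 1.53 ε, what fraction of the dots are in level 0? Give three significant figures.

0.973

Eᵢ/kT = 0, 2.6144, 3.2680.
Z = Σ gᵢe^(−Eᵢ/kT) = 4·e^(−0) + 1·e^(−2.6144) + 1·e^(−3.2680) = 4.0000 + 0.073212 + 0.038083 = 4.1113.
P₀ = g₀ e^(−E₀/kT) / Z = 4.0000/4.1113 = 0.973.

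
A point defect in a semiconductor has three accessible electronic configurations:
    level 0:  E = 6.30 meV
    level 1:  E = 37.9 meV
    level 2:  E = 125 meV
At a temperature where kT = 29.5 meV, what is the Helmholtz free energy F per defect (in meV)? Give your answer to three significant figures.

Eᵢ/kT = 0.21356, 1.2847, 4.2373.
Z = Σ e^(−Eᵢ/kT) = e^(−0.21356) + e^(−1.2847) + e^(−4.2373) = 0.80770 + 0.27673 + 0.014447 = 1.0989.
F = −kT ln Z = −29.5 × ln(1.0989) = −29.5 × 0.094310 = -2.78 meV.

-2.78 meV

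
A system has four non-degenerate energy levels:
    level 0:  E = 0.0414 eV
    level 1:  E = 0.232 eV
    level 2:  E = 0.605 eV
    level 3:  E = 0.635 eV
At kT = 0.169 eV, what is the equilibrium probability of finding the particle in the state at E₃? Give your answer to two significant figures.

Eᵢ/kT = 0.2450, 1.373, 3.580, 3.757.
Z = Σ e^(−Eᵢ/kT) = e^(−0.2450) + e^(−1.373) + e^(−3.580) + e^(−3.757) = 0.7827 + 0.2533 + 0.02788 + 0.02335 = 1.087.
P₃ = e^(−E₃/kT) / Z = 0.02335/1.087 = 0.021.

0.021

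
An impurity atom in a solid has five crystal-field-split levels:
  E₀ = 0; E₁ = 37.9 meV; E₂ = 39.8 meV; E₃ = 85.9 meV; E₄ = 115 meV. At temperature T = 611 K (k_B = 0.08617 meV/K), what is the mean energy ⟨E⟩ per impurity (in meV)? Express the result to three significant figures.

k_BT = 0.08617 × 611 K = 52.650 meV.
Eᵢ/kT = 0, 0.71985, 0.75594, 1.6315, 2.1842.
Z = Σ e^(−Eᵢ/kT) = e^(−0) + e^(−0.71985) + e^(−0.75594) + e^(−1.6315) + e^(−2.1842) = 1.0000 + 0.48683 + 0.46957 + 0.19564 + 0.11257 = 2.2646.
⟨E⟩ = Σ Eᵢ e^(−Eᵢ/kT) / Z = (0·1.0000 + 37.9·0.48683 + 39.8·0.46957 + 85.9·0.19564 + 115·0.11257) / 2.2646 = 29.5 meV.

29.5 meV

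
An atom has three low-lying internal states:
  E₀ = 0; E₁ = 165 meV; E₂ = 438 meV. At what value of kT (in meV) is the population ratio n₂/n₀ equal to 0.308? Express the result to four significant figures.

371.9 meV

n₂/n₀ = exp[−(E₂−E₀)/kT] = 0.308.
⇒ (E₂−E₀)/kT = ln(1/0.308) = ln(3.24675) = 1.17765.
kT = 438 meV / 1.17765 = 371.9 meV.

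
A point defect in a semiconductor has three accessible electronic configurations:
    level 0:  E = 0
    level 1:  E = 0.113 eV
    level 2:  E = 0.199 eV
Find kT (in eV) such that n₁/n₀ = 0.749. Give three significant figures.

n₁/n₀ = exp[−(E₁−E₀)/kT] = 0.749.
⇒ (E₁−E₀)/kT = ln(1/0.749) = ln(1.3351) = 0.28901.
kT = 0.113 eV / 0.28901 = 0.391 eV.

0.391 eV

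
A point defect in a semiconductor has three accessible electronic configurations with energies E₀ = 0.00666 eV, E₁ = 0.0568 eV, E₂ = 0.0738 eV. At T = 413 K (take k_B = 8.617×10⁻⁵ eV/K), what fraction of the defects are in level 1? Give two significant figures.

0.18

k_BT = 8.617×10⁻⁵ × 413 K = 0.03559 eV.
Eᵢ/kT = 0.1871, 1.596, 2.074.
Z = Σ e^(−Eᵢ/kT) = e^(−0.1871) + e^(−1.596) + e^(−2.074) = 0.8294 + 0.2027 + 0.1257 = 1.158.
P₁ = e^(−E₁/kT) / Z = 0.2027/1.158 = 0.18.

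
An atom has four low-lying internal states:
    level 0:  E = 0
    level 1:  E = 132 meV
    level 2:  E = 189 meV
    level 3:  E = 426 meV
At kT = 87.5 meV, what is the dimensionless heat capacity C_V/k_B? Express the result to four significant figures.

Eᵢ/kT = 0, 1.50857, 2.16000, 4.86857.
Z = Σ e^(−Eᵢ/kT) = e^(−0) + e^(−1.50857) + e^(−2.16000) + e^(−4.86857) = 1.00000 + 0.221226 + 0.115325 + 0.00768435 = 1.34424.
⟨E⟩ = 40.3736 meV, ⟨E²⟩ = 6969.51 meV².
C_V/k_B = (⟨E²⟩ − ⟨E⟩²)/(kT)² = (6969.51 − 1630.03)/7656.25 = 0.6974.

0.6974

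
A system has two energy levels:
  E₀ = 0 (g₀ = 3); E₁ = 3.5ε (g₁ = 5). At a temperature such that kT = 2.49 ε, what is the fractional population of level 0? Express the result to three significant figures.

Eᵢ/kT = 0, 1.4056.
Z = Σ gᵢe^(−Eᵢ/kT) = 3·e^(−0) + 5·e^(−1.4056) = 3.0000 + 1.2261 = 4.2261.
P₀ = g₀ e^(−E₀/kT) / Z = 3.0000/4.2261 = 0.710.

0.710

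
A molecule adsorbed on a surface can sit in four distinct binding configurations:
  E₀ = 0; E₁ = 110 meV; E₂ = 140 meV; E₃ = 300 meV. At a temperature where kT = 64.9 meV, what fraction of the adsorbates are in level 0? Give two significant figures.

0.76

Eᵢ/kT = 0, 1.695, 2.157, 4.622.
Z = Σ e^(−Eᵢ/kT) = e^(−0) + e^(−1.695) + e^(−2.157) + e^(−4.622) = 1.000 + 0.1836 + 0.1157 + 0.009833 = 1.309.
P₀ = e^(−E₀/kT) / Z = 1.000/1.309 = 0.76.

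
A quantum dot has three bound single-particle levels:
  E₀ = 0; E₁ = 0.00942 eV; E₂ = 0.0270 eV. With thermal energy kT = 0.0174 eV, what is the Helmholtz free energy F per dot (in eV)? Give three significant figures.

-0.0102 eV

Eᵢ/kT = 0, 0.54138, 1.5517.
Z = Σ e^(−Eᵢ/kT) = e^(−0) + e^(−0.54138) + e^(−1.5517) = 1.0000 + 0.58194 + 0.21189 = 1.7938.
F = −kT ln Z = −0.0174 × ln(1.7938) = −0.0174 × 0.58434 = -0.0102 eV.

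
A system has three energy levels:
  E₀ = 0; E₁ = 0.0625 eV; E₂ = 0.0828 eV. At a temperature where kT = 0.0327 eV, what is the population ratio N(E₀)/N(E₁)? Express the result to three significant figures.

n₀/n₁ = exp[−(E₀−E₁)/kT] = exp(−(-0.0625 eV)/(0.0327 eV)) = exp(1.9113) = 6.76.

6.76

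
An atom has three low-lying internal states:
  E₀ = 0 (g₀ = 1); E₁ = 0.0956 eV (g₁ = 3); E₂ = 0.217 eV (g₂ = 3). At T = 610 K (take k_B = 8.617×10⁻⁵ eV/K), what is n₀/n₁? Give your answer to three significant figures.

2.05

k_BT = 8.617×10⁻⁵ × 610 K = 0.052564 eV.
n₀/n₁ = (g₀/g₁) exp[−(E₀−E₁)/kT] = (1/3) × exp(−(-0.0956 eV)/(0.052564 eV)) = (1/3) × exp(1.8187) = 2.05.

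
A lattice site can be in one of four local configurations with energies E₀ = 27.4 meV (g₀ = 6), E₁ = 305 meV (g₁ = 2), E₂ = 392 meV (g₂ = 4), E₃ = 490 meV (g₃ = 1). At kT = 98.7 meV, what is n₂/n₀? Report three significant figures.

n₂/n₀ = (g₂/g₀) exp[−(E₂−E₀)/kT] = (4/6) × exp(−(364.6 meV)/(98.7 meV)) = (4/6) × exp(-3.6940) = 0.0166.

0.0166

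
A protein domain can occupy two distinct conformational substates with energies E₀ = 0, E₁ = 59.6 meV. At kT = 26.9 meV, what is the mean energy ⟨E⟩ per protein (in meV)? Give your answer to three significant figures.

5.86 meV

Eᵢ/kT = 0, 2.2156.
Z = Σ e^(−Eᵢ/kT) = e^(−0) + e^(−2.2156) = 1.0000 + 0.10909 = 1.1091.
⟨E⟩ = Σ Eᵢ e^(−Eᵢ/kT) / Z = (0·1.0000 + 59.6·0.10909) / 1.1091 = 5.86 meV.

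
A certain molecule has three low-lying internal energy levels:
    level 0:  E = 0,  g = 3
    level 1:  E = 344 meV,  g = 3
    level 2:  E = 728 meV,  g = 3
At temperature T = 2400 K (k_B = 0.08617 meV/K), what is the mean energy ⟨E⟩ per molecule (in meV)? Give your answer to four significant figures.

71.14 meV

k_BT = 0.08617 × 2400 K = 206.808 meV.
Eᵢ/kT = 0, 1.66338, 3.52017.
Z = Σ gᵢe^(−Eᵢ/kT) = 3·e^(−0) + 3·e^(−1.66338) + 3·e^(−3.52017) = 3.00000 + 0.568492 + 0.0887832 = 3.65728.
⟨E⟩ = Σ Eᵢ gᵢe^(−Eᵢ/kT) / Z = (0·3.00000 + 344·0.568492 + 728·0.0887832) / 3.65728 = 71.14 meV.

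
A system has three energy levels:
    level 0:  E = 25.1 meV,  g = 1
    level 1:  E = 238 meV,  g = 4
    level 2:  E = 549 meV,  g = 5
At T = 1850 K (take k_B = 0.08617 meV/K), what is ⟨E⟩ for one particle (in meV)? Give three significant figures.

k_BT = 0.08617 × 1850 K = 159.41 meV.
Eᵢ/kT = 0.15746, 1.4930, 3.4439.
Z = Σ gᵢe^(−Eᵢ/kT) = 1·e^(−0.15746) + 4·e^(−1.4930) + 5·e^(−3.4439) = 0.85431 + 0.89879 + 0.15970 = 1.9128.
⟨E⟩ = Σ Eᵢ gᵢe^(−Eᵢ/kT) / Z = (25.1·0.85431 + 238·0.89879 + 549·0.15970) / 1.9128 = 169 meV.

169 meV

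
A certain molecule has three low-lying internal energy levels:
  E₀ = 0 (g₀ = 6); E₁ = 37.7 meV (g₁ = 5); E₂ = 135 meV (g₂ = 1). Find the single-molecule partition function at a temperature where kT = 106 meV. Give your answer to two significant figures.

Z = 9.8

Eᵢ/kT = 0, 0.3557, 1.274.
Z = Σ gᵢe^(−Eᵢ/kT) = 6·e^(−0) + 5·e^(−0.3557) + 1·e^(−1.274) = 6.000 + 3.503 + 0.2797 = 9.783.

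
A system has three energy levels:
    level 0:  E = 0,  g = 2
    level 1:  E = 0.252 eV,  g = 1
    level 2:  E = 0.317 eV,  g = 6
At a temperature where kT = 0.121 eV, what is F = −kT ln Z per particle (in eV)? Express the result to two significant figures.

-0.11 eV

Eᵢ/kT = 0, 2.083, 2.620.
Z = Σ gᵢe^(−Eᵢ/kT) = 2·e^(−0) + 1·e^(−2.083) + 6·e^(−2.620) = 2.000 + 0.1246 + 0.4368 = 2.561.
F = −kT ln Z = −0.121 × ln(2.561) = −0.121 × 0.9404 = -0.11 eV.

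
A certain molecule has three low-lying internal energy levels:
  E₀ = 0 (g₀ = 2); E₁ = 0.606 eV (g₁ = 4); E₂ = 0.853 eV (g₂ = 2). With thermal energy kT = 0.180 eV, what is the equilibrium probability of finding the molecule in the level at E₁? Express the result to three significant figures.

0.0640

Eᵢ/kT = 0, 3.3667, 4.7389.
Z = Σ gᵢe^(−Eᵢ/kT) = 2·e^(−0) + 4·e^(−3.3667) + 2·e^(−4.7389) = 2.0000 + 0.13801 + 0.017497 = 2.1555.
P₁ = g₁ e^(−E₁/kT) / Z = 0.13801/2.1555 = 0.0640.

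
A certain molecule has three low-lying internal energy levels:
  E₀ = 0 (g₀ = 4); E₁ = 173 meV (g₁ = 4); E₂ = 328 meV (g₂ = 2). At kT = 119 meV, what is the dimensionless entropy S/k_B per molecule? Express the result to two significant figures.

Eᵢ/kT = 0, 1.454, 2.756.
Z = Σ gᵢe^(−Eᵢ/kT) = 4·e^(−0) + 4·e^(−1.454) + 2·e^(−2.756) = 4.000 + 0.9345 + 0.1271 = 5.062.
⟨E⟩ = Σ EᵢPᵢ = 40.17 meV.
S/k_B = ln Z + ⟨E⟩/kT = ln(5.062) + 40.17/119 = 1.622 + 0.3376 = 2.0.

2.0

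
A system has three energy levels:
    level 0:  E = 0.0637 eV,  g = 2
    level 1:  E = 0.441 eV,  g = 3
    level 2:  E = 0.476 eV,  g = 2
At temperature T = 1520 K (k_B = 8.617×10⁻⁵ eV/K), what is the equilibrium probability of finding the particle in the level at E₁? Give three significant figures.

0.0747

k_BT = 8.617×10⁻⁵ × 1520 K = 0.13098 eV.
Eᵢ/kT = 0.48633, 3.3669, 3.6341.
Z = Σ gᵢe^(−Eᵢ/kT) = 2·e^(−0.48633) + 3·e^(−3.3669) + 2·e^(−3.6341) = 1.2298 + 0.10349 + 0.052815 = 1.3861.
P₁ = g₁ e^(−E₁/kT) / Z = 0.10349/1.3861 = 0.0747.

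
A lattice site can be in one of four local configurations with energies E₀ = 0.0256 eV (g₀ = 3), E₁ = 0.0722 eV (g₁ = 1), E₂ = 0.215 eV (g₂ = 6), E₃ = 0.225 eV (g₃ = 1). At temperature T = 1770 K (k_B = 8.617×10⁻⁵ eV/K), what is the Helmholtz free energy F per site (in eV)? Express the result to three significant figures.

-0.241 eV

k_BT = 8.617×10⁻⁵ × 1770 K = 0.15252 eV.
Eᵢ/kT = 0.16785, 0.47338, 1.4097, 1.4752.
Z = Σ gᵢe^(−Eᵢ/kT) = 3·e^(−0.16785) + 1·e^(−0.47338) + 6·e^(−1.4097) + 1·e^(−1.4752) = 2.5364 + 0.62289 + 1.4653 + 0.22873 = 4.8533.
F = −kT ln Z = −0.15252 × ln(4.8533) = −0.15252 × 1.5797 = -0.241 eV.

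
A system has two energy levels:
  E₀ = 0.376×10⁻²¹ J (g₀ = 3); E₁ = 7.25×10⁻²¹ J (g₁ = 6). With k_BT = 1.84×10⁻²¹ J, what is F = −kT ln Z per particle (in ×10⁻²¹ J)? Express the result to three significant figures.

Eᵢ/kT = 0.20435, 3.9402.
Z = Σ gᵢe^(−Eᵢ/kT) = 3·e^(−0.20435) + 6·e^(−3.9402) = 2.4455 + 0.11667 = 2.5622.
F = −kT ln Z = −1.84 × ln(2.5622) = −1.84 × 0.94087 = -1.73 ×10⁻²¹ J.

-1.73 ×10⁻²¹ J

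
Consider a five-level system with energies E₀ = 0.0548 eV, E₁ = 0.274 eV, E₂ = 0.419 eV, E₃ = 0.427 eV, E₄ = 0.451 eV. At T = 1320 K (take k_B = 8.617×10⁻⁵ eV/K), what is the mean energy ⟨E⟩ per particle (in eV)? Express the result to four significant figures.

k_BT = 8.617×10⁻⁵ × 1320 K = 0.113744 eV.
Eᵢ/kT = 0.481784, 2.40892, 3.68371, 3.75404, 3.96504.
Z = Σ e^(−Eᵢ/kT) = e^(−0.481784) + e^(−2.40892) + e^(−3.68371) + e^(−3.75404) + e^(−3.96504) = 0.617680 + 0.0899123 + 0.0251296 + 0.0234229 + 0.0189673 = 0.775112.
⟨E⟩ = Σ Eᵢ e^(−Eᵢ/kT) / Z = (0.0548·0.617680 + 0.274·0.0899123 + 0.419·0.0251296 + 0.427·0.0234229 + 0.451·0.0189673) / 0.775112 = 0.1130 eV.

0.1130 eV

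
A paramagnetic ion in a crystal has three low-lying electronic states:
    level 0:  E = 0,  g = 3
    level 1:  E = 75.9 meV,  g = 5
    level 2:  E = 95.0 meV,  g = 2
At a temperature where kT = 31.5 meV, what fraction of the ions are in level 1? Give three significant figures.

Eᵢ/kT = 0, 2.4095, 3.0159.
Z = Σ gᵢe^(−Eᵢ/kT) = 3·e^(−0) + 5·e^(−2.4095) + 2·e^(−3.0159) = 3.0000 + 0.44930 + 0.098003 = 3.5473.
P₁ = g₁ e^(−E₁/kT) / Z = 0.44930/3.5473 = 0.127.

0.127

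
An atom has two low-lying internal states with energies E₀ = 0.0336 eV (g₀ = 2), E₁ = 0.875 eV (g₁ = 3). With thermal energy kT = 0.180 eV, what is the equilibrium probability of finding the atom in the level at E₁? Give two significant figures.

0.014

Eᵢ/kT = 0.1867, 4.861.
Z = Σ gᵢe^(−Eᵢ/kT) = 2·e^(−0.1867) + 3·e^(−4.861) = 1.659 + 0.02323 = 1.682.
P₁ = g₁ e^(−E₁/kT) / Z = 0.02323/1.682 = 0.014.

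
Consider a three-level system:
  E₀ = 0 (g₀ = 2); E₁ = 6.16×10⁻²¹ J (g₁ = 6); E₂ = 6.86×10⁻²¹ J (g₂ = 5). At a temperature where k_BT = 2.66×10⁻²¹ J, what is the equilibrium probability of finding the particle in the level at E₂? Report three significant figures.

Eᵢ/kT = 0, 2.3158, 2.5789.
Z = Σ gᵢe^(−Eᵢ/kT) = 2·e^(−0) + 6·e^(−2.3158) + 5·e^(−2.5789) = 2.0000 + 0.59212 + 0.37929 = 2.9714.
P₂ = g₂ e^(−E₂/kT) / Z = 0.37929/2.9714 = 0.128.

0.128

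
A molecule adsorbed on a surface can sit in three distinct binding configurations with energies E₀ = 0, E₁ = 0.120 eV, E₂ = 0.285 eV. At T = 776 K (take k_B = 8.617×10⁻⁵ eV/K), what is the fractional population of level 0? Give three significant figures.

k_BT = 8.617×10⁻⁵ × 776 K = 0.066868 eV.
Eᵢ/kT = 0, 1.7946, 4.2621.
Z = Σ e^(−Eᵢ/kT) = e^(−0) + e^(−1.7946) + e^(−4.2621) = 1.0000 + 0.16619 + 0.014093 = 1.1803.
P₀ = e^(−E₀/kT) / Z = 1.0000/1.1803 = 0.847.

0.847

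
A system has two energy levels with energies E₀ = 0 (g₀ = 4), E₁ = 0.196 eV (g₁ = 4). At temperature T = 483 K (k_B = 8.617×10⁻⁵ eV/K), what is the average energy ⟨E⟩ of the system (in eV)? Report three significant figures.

0.00175 eV

k_BT = 8.617×10⁻⁵ × 483 K = 0.041620 eV.
Eᵢ/kT = 0, 4.7093.
Z = Σ gᵢe^(−Eᵢ/kT) = 4·e^(−0) + 4·e^(−4.7093) = 4.0000 + 0.036044 = 4.0360.
⟨E⟩ = Σ Eᵢ gᵢe^(−Eᵢ/kT) / Z = (0·4.0000 + 0.196·0.036044) / 4.0360 = 0.00175 eV.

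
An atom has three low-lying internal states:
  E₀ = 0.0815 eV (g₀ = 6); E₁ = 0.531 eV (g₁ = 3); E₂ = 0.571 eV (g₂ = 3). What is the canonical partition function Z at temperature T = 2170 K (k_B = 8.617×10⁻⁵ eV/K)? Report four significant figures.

k_BT = 8.617×10⁻⁵ × 2170 K = 0.186989 eV.
Eᵢ/kT = 0.435855, 2.83974, 3.05366.
Z = Σ gᵢe^(−Eᵢ/kT) = 6·e^(−0.435855) + 3·e^(−2.83974) + 3·e^(−3.05366) = 3.88027 + 0.175323 + 0.141558 = 4.19715.

Z = 4.197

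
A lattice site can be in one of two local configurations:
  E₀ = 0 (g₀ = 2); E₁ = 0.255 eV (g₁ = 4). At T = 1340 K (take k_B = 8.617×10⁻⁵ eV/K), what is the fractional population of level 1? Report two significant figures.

k_BT = 8.617×10⁻⁵ × 1340 K = 0.1155 eV.
Eᵢ/kT = 0, 2.208.
Z = Σ gᵢe^(−Eᵢ/kT) = 2·e^(−0) + 4·e^(−2.208) = 2.000 + 0.4397 = 2.440.
P₁ = g₁ e^(−E₁/kT) / Z = 0.4397/2.440 = 0.18.

0.18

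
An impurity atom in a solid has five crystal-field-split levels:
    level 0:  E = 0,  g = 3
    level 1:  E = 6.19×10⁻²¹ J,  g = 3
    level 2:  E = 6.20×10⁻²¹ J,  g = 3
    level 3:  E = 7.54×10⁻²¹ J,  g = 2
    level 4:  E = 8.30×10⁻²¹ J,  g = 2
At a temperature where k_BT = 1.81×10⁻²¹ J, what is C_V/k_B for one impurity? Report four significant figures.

0.9285

Eᵢ/kT = 0, 3.41989, 3.42541, 4.16575, 4.58564.
Z = Σ gᵢe^(−Eᵢ/kT) = 3·e^(−0) + 3·e^(−3.41989) + 3·e^(−3.42541) + 2·e^(−4.16575) + 2·e^(−4.58564) = 3.00000 + 0.0981481 + 0.0976078 + 0.0310361 + 0.0203944 = 3.24719.
⟨E⟩ = 0.497658, ⟨E²⟩ = 3.28965.
C_V/k_B = (⟨E²⟩ − ⟨E⟩²)/(kT)² = (3.28965 − 0.247663)/3.27610 = 0.9285.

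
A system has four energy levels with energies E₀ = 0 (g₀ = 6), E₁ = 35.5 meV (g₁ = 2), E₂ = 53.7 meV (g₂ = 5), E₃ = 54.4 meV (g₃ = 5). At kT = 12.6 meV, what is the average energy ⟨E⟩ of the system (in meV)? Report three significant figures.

1.86 meV

Eᵢ/kT = 0, 2.8175, 4.2619, 4.3175.
Z = Σ gᵢe^(−Eᵢ/kT) = 6·e^(−0) + 2·e^(−2.8175) + 5·e^(−4.2619) + 5·e^(−4.3175) = 6.0000 + 0.11951 + 0.070477 + 0.066666 = 6.2567.
⟨E⟩ = Σ Eᵢ gᵢe^(−Eᵢ/kT) / Z = (0·6.0000 + 35.5·0.11951 + 53.7·0.070477 + 54.4·0.066666) / 6.2567 = 1.86 meV.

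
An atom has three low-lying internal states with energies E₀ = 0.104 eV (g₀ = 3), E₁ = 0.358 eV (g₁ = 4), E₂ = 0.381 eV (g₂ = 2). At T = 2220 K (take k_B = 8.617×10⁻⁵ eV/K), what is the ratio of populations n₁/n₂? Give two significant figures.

2.3

k_BT = 8.617×10⁻⁵ × 2220 K = 0.1913 eV.
n₁/n₂ = (g₁/g₂) exp[−(E₁−E₂)/kT] = (4/2) × exp(−(-0.023 eV)/(0.1913 eV)) = (4/2) × exp(0.1202) = 2.3.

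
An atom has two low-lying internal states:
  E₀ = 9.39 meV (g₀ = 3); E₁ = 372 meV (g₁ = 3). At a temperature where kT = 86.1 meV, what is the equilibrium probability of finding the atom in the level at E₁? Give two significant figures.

0.015

Eᵢ/kT = 0.1091, 4.321.
Z = Σ gᵢe^(−Eᵢ/kT) = 3·e^(−0.1091) + 3·e^(−4.321) = 2.690 + 0.03986 = 2.730.
P₁ = g₁ e^(−E₁/kT) / Z = 0.03986/2.730 = 0.015.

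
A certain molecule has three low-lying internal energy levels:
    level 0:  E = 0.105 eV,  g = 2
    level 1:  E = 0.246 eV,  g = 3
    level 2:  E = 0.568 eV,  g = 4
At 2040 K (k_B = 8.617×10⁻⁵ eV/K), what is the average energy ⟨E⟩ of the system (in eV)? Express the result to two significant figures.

k_BT = 8.617×10⁻⁵ × 2040 K = 0.1758 eV.
Eᵢ/kT = 0.5973, 1.399, 3.231.
Z = Σ gᵢe^(−Eᵢ/kT) = 2·e^(−0.5973) + 3·e^(−1.399) + 4·e^(−3.231) = 1.101 + 0.7405 + 0.1581 = 2.000.
⟨E⟩ = Σ Eᵢ gᵢe^(−Eᵢ/kT) / Z = (0.105·1.101 + 0.246·0.7405 + 0.568·0.1581) / 2.000 = 0.19 eV.

0.19 eV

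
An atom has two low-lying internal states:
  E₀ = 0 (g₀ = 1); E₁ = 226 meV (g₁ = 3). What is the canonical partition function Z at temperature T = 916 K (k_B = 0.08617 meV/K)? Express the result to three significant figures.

k_BT = 0.08617 × 916 K = 78.932 meV.
Eᵢ/kT = 0, 2.8632.
Z = Σ gᵢe^(−Eᵢ/kT) = 1·e^(−0) + 3·e^(−2.8632) = 1.0000 + 0.17126 = 1.1713.

Z = 1.17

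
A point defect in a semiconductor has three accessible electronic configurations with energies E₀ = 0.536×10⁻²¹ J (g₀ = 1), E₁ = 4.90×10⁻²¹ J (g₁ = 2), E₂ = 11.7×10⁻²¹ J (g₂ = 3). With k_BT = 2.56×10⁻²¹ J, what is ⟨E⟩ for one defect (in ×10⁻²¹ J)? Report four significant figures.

Eᵢ/kT = 0.209375, 1.91406, 4.57031.
Z = Σ gᵢe^(−Eᵢ/kT) = 1·e^(−0.209375) + 2·e^(−1.91406) + 3·e^(−4.57031) = 0.811091 + 0.294961 + 0.0310642 = 1.13712.
⟨E⟩ = Σ Eᵢ gᵢe^(−Eᵢ/kT) / Z = (0.536·0.811091 + 4.90·0.294961 + 11.7·0.0310642) / 1.13712 = 1.973 ×10⁻²¹ J.

1.973 ×10⁻²¹ J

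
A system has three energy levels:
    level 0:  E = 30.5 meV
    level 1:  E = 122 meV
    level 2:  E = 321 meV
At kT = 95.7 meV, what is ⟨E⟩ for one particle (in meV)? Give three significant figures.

Eᵢ/kT = 0.31870, 1.2748, 3.3542.
Z = Σ e^(−Eᵢ/kT) = e^(−0.31870) + e^(−1.2748) + e^(−3.3542) = 0.72709 + 0.27949 + 0.034937 = 1.0415.
⟨E⟩ = Σ Eᵢ e^(−Eᵢ/kT) / Z = (30.5·0.72709 + 122·0.27949 + 321·0.034937) / 1.0415 = 64.8 meV.

64.8 meV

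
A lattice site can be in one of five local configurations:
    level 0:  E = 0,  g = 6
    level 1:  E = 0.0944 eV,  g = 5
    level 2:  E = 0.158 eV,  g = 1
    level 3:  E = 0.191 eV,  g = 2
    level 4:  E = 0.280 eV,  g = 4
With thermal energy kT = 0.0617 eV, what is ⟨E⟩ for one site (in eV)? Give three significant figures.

0.0197 eV

Eᵢ/kT = 0, 1.5300, 2.5608, 3.0956, 4.5381.
Z = Σ gᵢe^(−Eᵢ/kT) = 6·e^(−0) + 5·e^(−1.5300) + 1·e^(−2.5608) + 2·e^(−3.0956) + 4·e^(−4.5381) = 6.0000 + 1.0827 + 0.077243 + 0.090496 + 0.042775 = 7.2932.
⟨E⟩ = Σ Eᵢ gᵢe^(−Eᵢ/kT) / Z = (0·6.0000 + 0.0944·1.0827 + 0.158·0.077243 + 0.191·0.090496 + 0.280·0.042775) / 7.2932 = 0.0197 eV.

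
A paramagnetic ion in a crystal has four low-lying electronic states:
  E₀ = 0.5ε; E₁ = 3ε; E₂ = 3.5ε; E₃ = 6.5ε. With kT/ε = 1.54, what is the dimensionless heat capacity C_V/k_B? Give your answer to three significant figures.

Eᵢ/kT = 0.32468, 1.9481, 2.2727, 4.2208.
Z = Σ e^(−Eᵢ/kT) = e^(−0.32468) + e^(−1.9481) + e^(−2.2727) + e^(−4.2208) = 0.72276 + 0.14254 + 0.10303 + 0.014687 = 0.98302.
⟨E⟩ = 1.2666 ε, ⟨E²⟩ = 3.4040 ε².
C_V/k_B = (⟨E²⟩ − ⟨E⟩²)/(kT)² = (3.4040 − 1.6043)/2.3716 = 0.759.

0.759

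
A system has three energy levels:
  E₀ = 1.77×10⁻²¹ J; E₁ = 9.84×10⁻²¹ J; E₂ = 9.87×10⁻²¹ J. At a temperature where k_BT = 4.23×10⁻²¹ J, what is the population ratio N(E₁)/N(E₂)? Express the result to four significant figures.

n₁/n₂ = exp[−(E₁−E₂)/kT] = exp(−(-0.03 ×10⁻²¹ J)/(4.23 ×10⁻²¹ J)) = exp(0.00709220) = 1.007.

1.007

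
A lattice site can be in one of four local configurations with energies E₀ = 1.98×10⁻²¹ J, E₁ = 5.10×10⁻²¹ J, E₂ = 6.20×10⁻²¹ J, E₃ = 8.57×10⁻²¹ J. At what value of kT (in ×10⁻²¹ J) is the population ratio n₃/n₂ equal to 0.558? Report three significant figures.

n₃/n₂ = exp[−(E₃−E₂)/kT] = 0.558.
⇒ (E₃−E₂)/kT = ln(1/0.558) = ln(1.7921) = 0.58339.
kT = 2.37 ×10⁻²¹ J / 0.58339 = 4.06 ×10⁻²¹ J.

4.06 ×10⁻²¹ J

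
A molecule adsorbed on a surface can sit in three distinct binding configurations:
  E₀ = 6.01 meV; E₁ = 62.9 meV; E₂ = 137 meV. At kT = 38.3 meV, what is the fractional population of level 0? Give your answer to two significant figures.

0.79

Eᵢ/kT = 0.1569, 1.642, 3.577.
Z = Σ e^(−Eᵢ/kT) = e^(−0.1569) + e^(−1.642) + e^(−3.577) = 0.8548 + 0.1936 + 0.02796 = 1.076.
P₀ = e^(−E₀/kT) / Z = 0.8548/1.076 = 0.79.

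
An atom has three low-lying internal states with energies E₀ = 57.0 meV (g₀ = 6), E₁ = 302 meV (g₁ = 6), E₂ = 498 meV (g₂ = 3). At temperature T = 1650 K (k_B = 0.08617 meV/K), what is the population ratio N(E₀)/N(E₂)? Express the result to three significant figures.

k_BT = 0.08617 × 1650 K = 142.18 meV.
n₀/n₂ = (g₀/g₂) exp[−(E₀−E₂)/kT] = (6/3) × exp(−(-441.0 meV)/(142.18 meV)) = (6/3) × exp(3.1017) = 44.5.

44.5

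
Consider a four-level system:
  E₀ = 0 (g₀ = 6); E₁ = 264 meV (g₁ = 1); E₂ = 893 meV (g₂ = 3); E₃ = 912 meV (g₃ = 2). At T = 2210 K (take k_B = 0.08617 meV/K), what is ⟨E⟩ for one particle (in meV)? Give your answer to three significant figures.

k_BT = 0.08617 × 2210 K = 190.44 meV.
Eᵢ/kT = 0, 1.3863, 4.6891, 4.7889.
Z = Σ gᵢe^(−Eᵢ/kT) = 6·e^(−0) + 1·e^(−1.3863) + 3·e^(−4.6891) + 2·e^(−4.7889) = 6.0000 + 0.25000 + 0.027585 + 0.016643 = 6.2942.
⟨E⟩ = Σ Eᵢ gᵢe^(−Eᵢ/kT) / Z = (0·6.0000 + 264·0.25000 + 893·0.027585 + 912·0.016643) / 6.2942 = 16.8 meV.

16.8 meV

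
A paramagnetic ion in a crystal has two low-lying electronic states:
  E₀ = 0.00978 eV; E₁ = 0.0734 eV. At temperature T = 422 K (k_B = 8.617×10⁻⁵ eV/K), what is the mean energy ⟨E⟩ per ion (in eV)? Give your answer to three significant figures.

k_BT = 8.617×10⁻⁵ × 422 K = 0.036364 eV.
Eᵢ/kT = 0.26895, 2.0185.
Z = Σ e^(−Eᵢ/kT) = e^(−0.26895) + e^(−2.0185) = 0.76418 + 0.13285 = 0.89703.
⟨E⟩ = Σ Eᵢ e^(−Eᵢ/kT) / Z = (0.00978·0.76418 + 0.0734·0.13285) / 0.89703 = 0.0192 eV.

0.0192 eV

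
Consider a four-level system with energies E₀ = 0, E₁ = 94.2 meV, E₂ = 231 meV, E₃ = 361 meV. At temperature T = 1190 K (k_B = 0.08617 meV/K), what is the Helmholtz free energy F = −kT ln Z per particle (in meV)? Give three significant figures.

-43.9 meV

k_BT = 0.08617 × 1190 K = 102.54 meV.
Eᵢ/kT = 0, 0.91867, 2.2528, 3.5206.
Z = Σ e^(−Eᵢ/kT) = e^(−0) + e^(−0.91867) + e^(−2.2528) + e^(−3.5206) = 1.0000 + 0.39905 + 0.10510 + 0.029582 = 1.5337.
F = −kT ln Z = −102.54 × ln(1.5337) = −102.54 × 0.42768 = -43.9 meV.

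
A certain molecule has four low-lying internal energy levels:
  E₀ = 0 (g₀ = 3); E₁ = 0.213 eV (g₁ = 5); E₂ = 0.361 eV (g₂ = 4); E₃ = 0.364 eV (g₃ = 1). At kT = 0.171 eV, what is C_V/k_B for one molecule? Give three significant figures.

Eᵢ/kT = 0, 1.2456, 2.1111, 2.1287.
Z = Σ gᵢe^(−Eᵢ/kT) = 3·e^(−0) + 5·e^(−1.2456) + 4·e^(−2.1111) + 1·e^(−2.1287) = 3.0000 + 1.4388 + 0.48442 + 0.11899 = 5.0422.
⟨E⟩ = 0.10405 eV, ⟨E²⟩ = 0.028593 eV².
C_V/k_B = (⟨E²⟩ − ⟨E⟩²)/(kT)² = (0.028593 − 0.010826)/0.029241 = 0.608.

0.608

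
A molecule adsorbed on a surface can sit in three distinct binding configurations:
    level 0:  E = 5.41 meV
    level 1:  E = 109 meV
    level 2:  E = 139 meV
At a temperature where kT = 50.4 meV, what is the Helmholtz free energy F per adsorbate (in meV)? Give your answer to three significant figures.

-3.72 meV

Eᵢ/kT = 0.10734, 2.1627, 2.7579.
Z = Σ e^(−Eᵢ/kT) = e^(−0.10734) + e^(−2.1627) + e^(−2.7579) = 0.89822 + 0.11501 + 0.063425 = 1.0767.
F = −kT ln Z = −50.4 × ln(1.0767) = −50.4 × 0.073901 = -3.72 meV.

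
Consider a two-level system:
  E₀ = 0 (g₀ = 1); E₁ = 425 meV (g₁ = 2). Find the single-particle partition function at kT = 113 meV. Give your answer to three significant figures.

Z = 1.05

Eᵢ/kT = 0, 3.7611.
Z = Σ gᵢe^(−Eᵢ/kT) = 1·e^(−0) + 2·e^(−3.7611) = 1.0000 + 0.046516 = 1.0465.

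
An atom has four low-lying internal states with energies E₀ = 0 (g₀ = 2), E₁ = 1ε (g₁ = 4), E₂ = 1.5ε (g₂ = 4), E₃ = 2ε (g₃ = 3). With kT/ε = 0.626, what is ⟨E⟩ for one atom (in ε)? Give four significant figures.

Eᵢ/kT = 0, 1.59744, 2.39617, 3.19489.
Z = Σ gᵢe^(−Eᵢ/kT) = 2·e^(−0) + 4·e^(−1.59744) + 4·e^(−2.39617) + 3·e^(−3.19489) = 2.00000 + 0.809656 + 0.364264 + 0.122913 = 3.29683.
⟨E⟩ = Σ Eᵢ gᵢe^(−Eᵢ/kT) / Z = (0·2.00000 + 1·0.809656 + 1.5·0.364264 + 2·0.122913) / 3.29683 = 0.4859 ε.

0.4859 ε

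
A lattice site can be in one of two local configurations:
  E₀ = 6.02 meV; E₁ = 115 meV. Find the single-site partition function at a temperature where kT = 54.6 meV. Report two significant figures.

Eᵢ/kT = 0.1103, 2.106.
Z = Σ e^(−Eᵢ/kT) = e^(−0.1103) + e^(−2.106) = 0.8956 + 0.1217 = 1.017.

Z = 1.0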